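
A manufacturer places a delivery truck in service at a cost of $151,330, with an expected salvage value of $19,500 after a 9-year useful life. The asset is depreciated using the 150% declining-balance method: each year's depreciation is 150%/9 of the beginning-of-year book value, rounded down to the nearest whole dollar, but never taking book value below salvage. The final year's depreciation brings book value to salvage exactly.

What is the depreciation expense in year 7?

$8,446

Depreciable base = $151,330 − $19,500 = $131,830.
Year 1: ⌊$151,330 × 150%/9⌋ = $25,221. Book value $126,109.
Year 2: ⌊$126,109 × 150%/9⌋ = $21,018. Book value $105,091.
Year 3: ⌊$105,091 × 150%/9⌋ = $17,515. Book value $87,576.
Year 4: ⌊$87,576 × 150%/9⌋ = $14,596. Book value $72,980.
Year 5: ⌊$72,980 × 150%/9⌋ = $12,163. Book value $60,817.
Year 6: ⌊$60,817 × 150%/9⌋ = $10,136. Book value $50,681.
Year 7: ⌊$50,681 × 150%/9⌋ = $8,446. Book value $42,235.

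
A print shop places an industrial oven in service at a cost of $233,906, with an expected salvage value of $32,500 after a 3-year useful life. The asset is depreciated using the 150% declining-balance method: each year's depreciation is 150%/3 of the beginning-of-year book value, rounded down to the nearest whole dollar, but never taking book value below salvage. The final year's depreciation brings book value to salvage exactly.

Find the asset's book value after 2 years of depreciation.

$58,477

Depreciable base = $233,906 − $32,500 = $201,406.
Year 1: ⌊$233,906 × 150%/3⌋ = $116,953. Book value $116,953.
Year 2: ⌊$116,953 × 150%/3⌋ = $58,476. Book value $58,477.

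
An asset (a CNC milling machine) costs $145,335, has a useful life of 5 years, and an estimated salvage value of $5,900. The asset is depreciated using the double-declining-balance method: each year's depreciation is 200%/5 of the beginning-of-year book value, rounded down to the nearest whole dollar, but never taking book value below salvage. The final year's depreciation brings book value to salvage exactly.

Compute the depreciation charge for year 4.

$12,557

Depreciable base = $145,335 − $5,900 = $139,435.
Year 1: ⌊$145,335 × 200%/5⌋ = $58,134. Book value $87,201.
Year 2: ⌊$87,201 × 200%/5⌋ = $34,880. Book value $52,321.
Year 3: ⌊$52,321 × 200%/5⌋ = $20,928. Book value $31,393.
Year 4: ⌊$31,393 × 200%/5⌋ = $12,557. Book value $18,836.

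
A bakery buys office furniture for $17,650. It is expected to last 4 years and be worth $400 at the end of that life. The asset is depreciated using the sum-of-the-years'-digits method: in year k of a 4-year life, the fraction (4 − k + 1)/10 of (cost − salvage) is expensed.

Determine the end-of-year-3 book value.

$2,125

Depreciable base = $17,650 − $400 = $17,250.
Sum of the years' digits = 4+3+2+1 = 10.
Year 1: $17,250 × 4/10 = $6,900. Book value $10,750.
Year 2: $17,250 × 3/10 = $5,175. Book value $5,575.
Year 3: $17,250 × 2/10 = $3,450. Book value $2,125.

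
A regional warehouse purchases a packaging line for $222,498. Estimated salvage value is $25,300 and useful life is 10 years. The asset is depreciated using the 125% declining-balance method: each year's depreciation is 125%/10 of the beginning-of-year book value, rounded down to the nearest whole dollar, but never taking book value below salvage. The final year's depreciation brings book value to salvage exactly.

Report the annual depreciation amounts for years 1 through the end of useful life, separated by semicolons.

$27,812; $24,335; $21,293; $18,632; $16,303; $14,265; $12,482; $10,922; $9,556; $41,598

Depreciable base = $222,498 − $25,300 = $197,198.
Year 1: ⌊$222,498 × 125%/10⌋ = $27,812. Book value $194,686.
Year 2: ⌊$194,686 × 125%/10⌋ = $24,335. Book value $170,351.
Year 3: ⌊$170,351 × 125%/10⌋ = $21,293. Book value $149,058.
Year 4: ⌊$149,058 × 125%/10⌋ = $18,632. Book value $130,426.
Year 5: ⌊$130,426 × 125%/10⌋ = $16,303. Book value $114,123.
Year 6: ⌊$114,123 × 125%/10⌋ = $14,265. Book value $99,858.
Year 7: ⌊$99,858 × 125%/10⌋ = $12,482. Book value $87,376.
Year 8: ⌊$87,376 × 125%/10⌋ = $10,922. Book value $76,454.
Year 9: ⌊$76,454 × 125%/10⌋ = $9,556. Book value $66,898.
Year 10 (final): $66,898 − $25,300 = $41,598. Book value $25,300.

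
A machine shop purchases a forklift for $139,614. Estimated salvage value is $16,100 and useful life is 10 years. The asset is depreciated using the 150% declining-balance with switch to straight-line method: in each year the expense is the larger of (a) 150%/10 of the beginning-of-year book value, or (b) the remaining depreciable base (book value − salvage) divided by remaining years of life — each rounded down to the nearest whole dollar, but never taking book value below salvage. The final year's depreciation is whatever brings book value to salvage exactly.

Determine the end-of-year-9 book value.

$25,240

Depreciable base = $139,614 − $16,100 = $123,514.
Year 1: DB = ⌊$139,614 × 150%/10⌋ = $20,942; SL = ⌊$123,514/10⌋ = $12,351 → take DB $20,942. Book value $118,672.
Year 2: DB = ⌊$118,672 × 150%/10⌋ = $17,800; SL = ⌊$102,572/9⌋ = $11,396 → take DB $17,800. Book value $100,872.
Year 3: DB = ⌊$100,872 × 150%/10⌋ = $15,130; SL = ⌊$84,772/8⌋ = $10,596 → take DB $15,130. Book value $85,742.
Year 4: DB = ⌊$85,742 × 150%/10⌋ = $12,861; SL = ⌊$69,642/7⌋ = $9,948 → take DB $12,861. Book value $72,881.
Year 5: DB = ⌊$72,881 × 150%/10⌋ = $10,932; SL = ⌊$56,781/6⌋ = $9,463 → take DB $10,932. Book value $61,949.
Year 6: DB = ⌊$61,949 × 150%/10⌋ = $9,292; SL = ⌊$45,849/5⌋ = $9,169 → take DB $9,292. Book value $52,657.
Year 7: DB = ⌊$52,657 × 150%/10⌋ = $7,898; SL = ⌊$36,557/4⌋ = $9,139 → take SL $9,139. Book value $43,518.
Year 8: DB = ⌊$43,518 × 150%/10⌋ = $6,527; SL = ⌊$27,418/3⌋ = $9,139 → take SL $9,139. Book value $34,379.
Year 9: DB = ⌊$34,379 × 150%/10⌋ = $5,156; SL = ⌊$18,279/2⌋ = $9,139 → take SL $9,139. Book value $25,240.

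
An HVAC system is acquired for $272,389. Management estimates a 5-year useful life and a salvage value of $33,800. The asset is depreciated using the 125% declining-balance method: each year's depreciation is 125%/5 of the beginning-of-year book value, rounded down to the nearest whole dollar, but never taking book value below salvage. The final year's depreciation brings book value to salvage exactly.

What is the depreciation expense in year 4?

$28,728

Depreciable base = $272,389 − $33,800 = $238,589.
Year 1: ⌊$272,389 × 125%/5⌋ = $68,097. Book value $204,292.
Year 2: ⌊$204,292 × 125%/5⌋ = $51,073. Book value $153,219.
Year 3: ⌊$153,219 × 125%/5⌋ = $38,304. Book value $114,915.
Year 4: ⌊$114,915 × 125%/5⌋ = $28,728. Book value $86,187.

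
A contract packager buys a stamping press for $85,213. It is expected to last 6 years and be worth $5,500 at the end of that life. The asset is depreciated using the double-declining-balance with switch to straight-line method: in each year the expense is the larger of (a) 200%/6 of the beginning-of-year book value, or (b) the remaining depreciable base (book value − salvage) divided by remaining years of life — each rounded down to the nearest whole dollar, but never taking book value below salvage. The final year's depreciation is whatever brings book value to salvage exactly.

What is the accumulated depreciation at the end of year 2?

Depreciable base = $85,213 − $5,500 = $79,713.
Year 1: DB = ⌊$85,213 × 200%/6⌋ = $28,404; SL = ⌊$79,713/6⌋ = $13,285 → take DB $28,404. Book value $56,809.
Year 2: DB = ⌊$56,809 × 200%/6⌋ = $18,936; SL = ⌊$51,309/5⌋ = $10,261 → take DB $18,936. Book value $37,873.
Accumulated through year 2 = $85,213 − $37,873 = $47,340.

$47,340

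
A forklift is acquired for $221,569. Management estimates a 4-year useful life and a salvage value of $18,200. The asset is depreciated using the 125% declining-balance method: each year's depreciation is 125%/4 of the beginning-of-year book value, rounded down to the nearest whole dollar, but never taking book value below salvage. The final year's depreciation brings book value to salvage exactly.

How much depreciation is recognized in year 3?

$32,727

Depreciable base = $221,569 − $18,200 = $203,369.
Year 1: ⌊$221,569 × 125%/4⌋ = $69,240. Book value $152,329.
Year 2: ⌊$152,329 × 125%/4⌋ = $47,602. Book value $104,727.
Year 3: ⌊$104,727 × 125%/4⌋ = $32,727. Book value $72,000.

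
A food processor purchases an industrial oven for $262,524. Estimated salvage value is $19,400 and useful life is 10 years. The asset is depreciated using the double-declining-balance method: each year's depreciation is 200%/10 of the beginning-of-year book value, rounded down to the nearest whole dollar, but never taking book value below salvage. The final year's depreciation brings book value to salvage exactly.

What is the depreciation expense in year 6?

Depreciable base = $262,524 − $19,400 = $243,124.
Year 1: ⌊$262,524 × 200%/10⌋ = $52,504. Book value $210,020.
Year 2: ⌊$210,020 × 200%/10⌋ = $42,004. Book value $168,016.
Year 3: ⌊$168,016 × 200%/10⌋ = $33,603. Book value $134,413.
Year 4: ⌊$134,413 × 200%/10⌋ = $26,882. Book value $107,531.
Year 5: ⌊$107,531 × 200%/10⌋ = $21,506. Book value $86,025.
Year 6: ⌊$86,025 × 200%/10⌋ = $17,205. Book value $68,820.

$17,205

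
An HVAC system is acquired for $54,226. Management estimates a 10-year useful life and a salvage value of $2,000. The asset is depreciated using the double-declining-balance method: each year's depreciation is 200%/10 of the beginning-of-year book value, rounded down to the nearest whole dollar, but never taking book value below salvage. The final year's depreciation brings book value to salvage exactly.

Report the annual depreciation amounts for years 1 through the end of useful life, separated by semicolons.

$10,845; $8,676; $6,941; $5,552; $4,442; $3,554; $2,843; $2,274; $1,819; $5,280

Depreciable base = $54,226 − $2,000 = $52,226.
Year 1: ⌊$54,226 × 200%/10⌋ = $10,845. Book value $43,381.
Year 2: ⌊$43,381 × 200%/10⌋ = $8,676. Book value $34,705.
Year 3: ⌊$34,705 × 200%/10⌋ = $6,941. Book value $27,764.
Year 4: ⌊$27,764 × 200%/10⌋ = $5,552. Book value $22,212.
Year 5: ⌊$22,212 × 200%/10⌋ = $4,442. Book value $17,770.
Year 6: ⌊$17,770 × 200%/10⌋ = $3,554. Book value $14,216.
Year 7: ⌊$14,216 × 200%/10⌋ = $2,843. Book value $11,373.
Year 8: ⌊$11,373 × 200%/10⌋ = $2,274. Book value $9,099.
Year 9: ⌊$9,099 × 200%/10⌋ = $1,819. Book value $7,280.
Year 10 (final): $7,280 − $2,000 = $5,280. Book value $2,000.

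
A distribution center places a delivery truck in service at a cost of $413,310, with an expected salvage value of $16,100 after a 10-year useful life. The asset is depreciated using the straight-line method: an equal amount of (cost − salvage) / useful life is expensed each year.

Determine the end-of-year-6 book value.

$174,984

Depreciable base = $413,310 − $16,100 = $397,210.
Annual expense = $397,210 / 10 = $39,721.
End of year 1: book value $373,589.
End of year 2: book value $333,868.
End of year 3: book value $294,147.
End of year 4: book value $254,426.
End of year 5: book value $214,705.
End of year 6: book value $174,984.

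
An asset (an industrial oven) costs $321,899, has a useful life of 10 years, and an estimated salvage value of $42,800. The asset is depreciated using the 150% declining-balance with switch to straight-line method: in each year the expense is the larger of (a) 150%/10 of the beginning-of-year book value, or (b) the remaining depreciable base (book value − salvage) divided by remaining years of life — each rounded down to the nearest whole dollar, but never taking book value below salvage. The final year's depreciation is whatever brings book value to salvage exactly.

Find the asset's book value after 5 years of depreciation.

$142,830

Depreciable base = $321,899 − $42,800 = $279,099.
Year 1: DB = ⌊$321,899 × 150%/10⌋ = $48,284; SL = ⌊$279,099/10⌋ = $27,909 → take DB $48,284. Book value $273,615.
Year 2: DB = ⌊$273,615 × 150%/10⌋ = $41,042; SL = ⌊$230,815/9⌋ = $25,646 → take DB $41,042. Book value $232,573.
Year 3: DB = ⌊$232,573 × 150%/10⌋ = $34,885; SL = ⌊$189,773/8⌋ = $23,721 → take DB $34,885. Book value $197,688.
Year 4: DB = ⌊$197,688 × 150%/10⌋ = $29,653; SL = ⌊$154,888/7⌋ = $22,126 → take DB $29,653. Book value $168,035.
Year 5: DB = ⌊$168,035 × 150%/10⌋ = $25,205; SL = ⌊$125,235/6⌋ = $20,872 → take DB $25,205. Book value $142,830.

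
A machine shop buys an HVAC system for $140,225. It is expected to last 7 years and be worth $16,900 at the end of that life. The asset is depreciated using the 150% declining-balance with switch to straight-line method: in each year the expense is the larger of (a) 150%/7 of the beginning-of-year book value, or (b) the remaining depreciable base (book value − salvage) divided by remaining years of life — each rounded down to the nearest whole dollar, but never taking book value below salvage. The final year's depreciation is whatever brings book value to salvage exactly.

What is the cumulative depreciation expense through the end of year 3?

$72,207

Depreciable base = $140,225 − $16,900 = $123,325.
Year 1: DB = ⌊$140,225 × 150%/7⌋ = $30,048; SL = ⌊$123,325/7⌋ = $17,617 → take DB $30,048. Book value $110,177.
Year 2: DB = ⌊$110,177 × 150%/7⌋ = $23,609; SL = ⌊$93,277/6⌋ = $15,546 → take DB $23,609. Book value $86,568.
Year 3: DB = ⌊$86,568 × 150%/7⌋ = $18,550; SL = ⌊$69,668/5⌋ = $13,933 → take DB $18,550. Book value $68,018.
Accumulated through year 3 = $140,225 − $68,018 = $72,207.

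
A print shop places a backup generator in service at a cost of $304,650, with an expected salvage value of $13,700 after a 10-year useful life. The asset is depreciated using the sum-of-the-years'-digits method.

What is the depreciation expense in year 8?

$15,870

Depreciable base = $304,650 − $13,700 = $290,950.
Sum of the years' digits = 10+9+8+7+6+5+4+3+2+1 = 55.
Year 1: $290,950 × 10/55 = $52,900. Book value $251,750.
Year 2: $290,950 × 9/55 = $47,610. Book value $204,140.
Year 3: $290,950 × 8/55 = $42,320. Book value $161,820.
Year 4: $290,950 × 7/55 = $37,030. Book value $124,790.
Year 5: $290,950 × 6/55 = $31,740. Book value $93,050.
Year 6: $290,950 × 5/55 = $26,450. Book value $66,600.
Year 7: $290,950 × 4/55 = $21,160. Book value $45,440.
Year 8: $290,950 × 3/55 = $15,870. Book value $29,570.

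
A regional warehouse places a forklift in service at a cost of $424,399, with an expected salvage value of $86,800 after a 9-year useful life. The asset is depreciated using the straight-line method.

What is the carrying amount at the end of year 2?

$349,377

Depreciable base = $424,399 − $86,800 = $337,599.
Annual expense = $337,599 / 9 = $37,511.
End of year 1: book value $386,888.
End of year 2: book value $349,377.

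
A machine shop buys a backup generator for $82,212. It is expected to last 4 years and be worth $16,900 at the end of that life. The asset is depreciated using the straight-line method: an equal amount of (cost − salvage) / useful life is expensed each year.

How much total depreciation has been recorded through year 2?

Depreciable base = $82,212 − $16,900 = $65,312.
Annual expense = $65,312 / 4 = $16,328.
End of year 1: book value $65,884.
End of year 2: book value $49,556.
Accumulated through year 2 = $82,212 − $49,556 = $32,656.

$32,656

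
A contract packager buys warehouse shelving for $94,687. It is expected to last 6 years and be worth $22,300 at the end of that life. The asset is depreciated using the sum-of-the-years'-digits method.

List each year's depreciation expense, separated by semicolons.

$20,682; $17,235; $13,788; $10,341; $6,894; $3,447

Depreciable base = $94,687 − $22,300 = $72,387.
Sum of the years' digits = 6+5+4+3+2+1 = 21.
Year 1: $72,387 × 6/21 = $20,682. Book value $74,005.
Year 2: $72,387 × 5/21 = $17,235. Book value $56,770.
Year 3: $72,387 × 4/21 = $13,788. Book value $42,982.
Year 4: $72,387 × 3/21 = $10,341. Book value $32,641.
Year 5: $72,387 × 2/21 = $6,894. Book value $25,747.
Year 6: $72,387 × 1/21 = $3,447. Book value $22,300.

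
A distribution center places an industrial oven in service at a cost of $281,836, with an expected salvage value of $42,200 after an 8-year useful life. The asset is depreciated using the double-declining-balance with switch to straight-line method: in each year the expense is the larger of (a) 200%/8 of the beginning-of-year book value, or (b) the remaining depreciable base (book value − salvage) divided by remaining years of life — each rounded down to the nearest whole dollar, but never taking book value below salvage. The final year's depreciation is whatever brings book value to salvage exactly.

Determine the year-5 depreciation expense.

Depreciable base = $281,836 − $42,200 = $239,636.
Year 1: DB = ⌊$281,836 × 200%/8⌋ = $70,459; SL = ⌊$239,636/8⌋ = $29,954 → take DB $70,459. Book value $211,377.
Year 2: DB = ⌊$211,377 × 200%/8⌋ = $52,844; SL = ⌊$169,177/7⌋ = $24,168 → take DB $52,844. Book value $158,533.
Year 3: DB = ⌊$158,533 × 200%/8⌋ = $39,633; SL = ⌊$116,333/6⌋ = $19,388 → take DB $39,633. Book value $118,900.
Year 4: DB = ⌊$118,900 × 200%/8⌋ = $29,725; SL = ⌊$76,700/5⌋ = $15,340 → take DB $29,725. Book value $89,175.
Year 5: DB = ⌊$89,175 × 200%/8⌋ = $22,293; SL = ⌊$46,975/4⌋ = $11,743 → take DB $22,293. Book value $66,882.

$22,293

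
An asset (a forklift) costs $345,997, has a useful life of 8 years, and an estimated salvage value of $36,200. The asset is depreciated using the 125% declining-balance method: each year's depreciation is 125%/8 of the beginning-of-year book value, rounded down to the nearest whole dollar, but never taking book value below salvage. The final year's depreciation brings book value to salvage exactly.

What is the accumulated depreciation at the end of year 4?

$170,637

Depreciable base = $345,997 − $36,200 = $309,797.
Year 1: ⌊$345,997 × 125%/8⌋ = $54,062. Book value $291,935.
Year 2: ⌊$291,935 × 125%/8⌋ = $45,614. Book value $246,321.
Year 3: ⌊$246,321 × 125%/8⌋ = $38,487. Book value $207,834.
Year 4: ⌊$207,834 × 125%/8⌋ = $32,474. Book value $175,360.
Accumulated through year 4 = $345,997 − $175,360 = $170,637.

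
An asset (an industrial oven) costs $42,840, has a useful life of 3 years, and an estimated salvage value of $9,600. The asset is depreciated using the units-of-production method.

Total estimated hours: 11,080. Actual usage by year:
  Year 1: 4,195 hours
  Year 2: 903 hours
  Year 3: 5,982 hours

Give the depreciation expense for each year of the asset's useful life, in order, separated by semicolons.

Depreciable base = $42,840 − $9,600 = $33,240.
Rate = $33,240 / 11,080 hours = $3 per hour.
Year 1: 4,195 × $3 = $12,585. Book value $30,255.
Year 2: 903 × $3 = $2,709. Book value $27,546.
Year 3: 5,982 × $3 = $17,946. Book value $9,600.

$12,585; $2,709; $17,946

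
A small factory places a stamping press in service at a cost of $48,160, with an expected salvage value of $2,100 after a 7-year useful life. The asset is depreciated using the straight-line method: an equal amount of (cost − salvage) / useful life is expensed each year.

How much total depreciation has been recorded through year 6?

$39,480

Depreciable base = $48,160 − $2,100 = $46,060.
Annual expense = $46,060 / 7 = $6,580.
End of year 1: book value $41,580.
End of year 2: book value $35,000.
End of year 3: book value $28,420.
End of year 4: book value $21,840.
End of year 5: book value $15,260.
End of year 6: book value $8,680.
Accumulated through year 6 = $48,160 − $8,680 = $39,480.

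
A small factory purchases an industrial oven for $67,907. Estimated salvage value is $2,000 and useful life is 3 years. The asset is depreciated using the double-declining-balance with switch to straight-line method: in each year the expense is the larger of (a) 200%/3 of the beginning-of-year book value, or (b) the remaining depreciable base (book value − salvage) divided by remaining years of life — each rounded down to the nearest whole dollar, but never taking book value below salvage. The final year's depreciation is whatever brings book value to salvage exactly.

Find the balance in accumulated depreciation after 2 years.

Depreciable base = $67,907 − $2,000 = $65,907.
Year 1: DB = ⌊$67,907 × 200%/3⌋ = $45,271; SL = ⌊$65,907/3⌋ = $21,969 → take DB $45,271. Book value $22,636.
Year 2: DB = ⌊$22,636 × 200%/3⌋ = $15,090; SL = ⌊$20,636/2⌋ = $10,318 → take DB $15,090. Book value $7,546.
Accumulated through year 2 = $67,907 − $7,546 = $60,361.

$60,361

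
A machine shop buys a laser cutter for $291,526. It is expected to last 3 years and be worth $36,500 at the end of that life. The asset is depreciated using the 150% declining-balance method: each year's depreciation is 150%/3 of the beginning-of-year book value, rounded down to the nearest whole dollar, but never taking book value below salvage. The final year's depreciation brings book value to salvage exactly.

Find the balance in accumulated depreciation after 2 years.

$218,644

Depreciable base = $291,526 − $36,500 = $255,026.
Year 1: ⌊$291,526 × 150%/3⌋ = $145,763. Book value $145,763.
Year 2: ⌊$145,763 × 150%/3⌋ = $72,881. Book value $72,882.
Accumulated through year 2 = $291,526 − $72,882 = $218,644.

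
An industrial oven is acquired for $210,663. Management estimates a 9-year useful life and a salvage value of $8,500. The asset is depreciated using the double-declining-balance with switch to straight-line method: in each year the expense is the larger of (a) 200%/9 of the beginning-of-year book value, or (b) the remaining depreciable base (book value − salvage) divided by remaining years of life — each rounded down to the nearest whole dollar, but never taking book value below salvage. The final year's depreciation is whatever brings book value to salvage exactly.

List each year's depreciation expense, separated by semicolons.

$46,814; $36,410; $28,319; $22,026; $17,132; $13,324; $12,712; $12,713; $12,713

Depreciable base = $210,663 − $8,500 = $202,163.
Year 1: DB = ⌊$210,663 × 200%/9⌋ = $46,814; SL = ⌊$202,163/9⌋ = $22,462 → take DB $46,814. Book value $163,849.
Year 2: DB = ⌊$163,849 × 200%/9⌋ = $36,410; SL = ⌊$155,349/8⌋ = $19,418 → take DB $36,410. Book value $127,439.
Year 3: DB = ⌊$127,439 × 200%/9⌋ = $28,319; SL = ⌊$118,939/7⌋ = $16,991 → take DB $28,319. Book value $99,120.
Year 4: DB = ⌊$99,120 × 200%/9⌋ = $22,026; SL = ⌊$90,620/6⌋ = $15,103 → take DB $22,026. Book value $77,094.
Year 5: DB = ⌊$77,094 × 200%/9⌋ = $17,132; SL = ⌊$68,594/5⌋ = $13,718 → take DB $17,132. Book value $59,962.
Year 6: DB = ⌊$59,962 × 200%/9⌋ = $13,324; SL = ⌊$51,462/4⌋ = $12,865 → take DB $13,324. Book value $46,638.
Year 7: DB = ⌊$46,638 × 200%/9⌋ = $10,364; SL = ⌊$38,138/3⌋ = $12,712 → take SL $12,712. Book value $33,926.
Year 8: DB = ⌊$33,926 × 200%/9⌋ = $7,539; SL = ⌊$25,426/2⌋ = $12,713 → take SL $12,713. Book value $21,213.
Year 9 (final): $21,213 − $8,500 = $12,713. Book value $8,500.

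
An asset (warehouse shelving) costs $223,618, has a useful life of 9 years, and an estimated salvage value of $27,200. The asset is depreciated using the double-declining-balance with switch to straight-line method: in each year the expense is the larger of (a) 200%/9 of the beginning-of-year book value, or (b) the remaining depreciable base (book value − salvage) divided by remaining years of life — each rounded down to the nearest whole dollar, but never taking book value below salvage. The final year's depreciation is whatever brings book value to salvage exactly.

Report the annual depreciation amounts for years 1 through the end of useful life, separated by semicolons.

$49,692; $38,650; $30,061; $23,381; $18,185; $14,144; $11,001; $8,556; $2,748

Depreciable base = $223,618 − $27,200 = $196,418.
Year 1: DB = ⌊$223,618 × 200%/9⌋ = $49,692; SL = ⌊$196,418/9⌋ = $21,824 → take DB $49,692. Book value $173,926.
Year 2: DB = ⌊$173,926 × 200%/9⌋ = $38,650; SL = ⌊$146,726/8⌋ = $18,340 → take DB $38,650. Book value $135,276.
Year 3: DB = ⌊$135,276 × 200%/9⌋ = $30,061; SL = ⌊$108,076/7⌋ = $15,439 → take DB $30,061. Book value $105,215.
Year 4: DB = ⌊$105,215 × 200%/9⌋ = $23,381; SL = ⌊$78,015/6⌋ = $13,002 → take DB $23,381. Book value $81,834.
Year 5: DB = ⌊$81,834 × 200%/9⌋ = $18,185; SL = ⌊$54,634/5⌋ = $10,926 → take DB $18,185. Book value $63,649.
Year 6: DB = ⌊$63,649 × 200%/9⌋ = $14,144; SL = ⌊$36,449/4⌋ = $9,112 → take DB $14,144. Book value $49,505.
Year 7: DB = ⌊$49,505 × 200%/9⌋ = $11,001; SL = ⌊$22,305/3⌋ = $7,435 → take DB $11,001. Book value $38,504.
Year 8: DB = ⌊$38,504 × 200%/9⌋ = $8,556; SL = ⌊$11,304/2⌋ = $5,652 → take DB $8,556. Book value $29,948.
Year 9 (final): $29,948 − $27,200 = $2,748. Book value $27,200.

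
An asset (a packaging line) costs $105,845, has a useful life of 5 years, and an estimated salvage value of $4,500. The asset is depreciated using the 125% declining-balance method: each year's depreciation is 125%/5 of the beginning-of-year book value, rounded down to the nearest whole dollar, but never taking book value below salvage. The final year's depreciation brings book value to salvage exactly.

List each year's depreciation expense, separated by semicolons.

$26,461; $19,846; $14,884; $11,163; $28,991

Depreciable base = $105,845 − $4,500 = $101,345.
Year 1: ⌊$105,845 × 125%/5⌋ = $26,461. Book value $79,384.
Year 2: ⌊$79,384 × 125%/5⌋ = $19,846. Book value $59,538.
Year 3: ⌊$59,538 × 125%/5⌋ = $14,884. Book value $44,654.
Year 4: ⌊$44,654 × 125%/5⌋ = $11,163. Book value $33,491.
Year 5 (final): $33,491 − $4,500 = $28,991. Book value $4,500.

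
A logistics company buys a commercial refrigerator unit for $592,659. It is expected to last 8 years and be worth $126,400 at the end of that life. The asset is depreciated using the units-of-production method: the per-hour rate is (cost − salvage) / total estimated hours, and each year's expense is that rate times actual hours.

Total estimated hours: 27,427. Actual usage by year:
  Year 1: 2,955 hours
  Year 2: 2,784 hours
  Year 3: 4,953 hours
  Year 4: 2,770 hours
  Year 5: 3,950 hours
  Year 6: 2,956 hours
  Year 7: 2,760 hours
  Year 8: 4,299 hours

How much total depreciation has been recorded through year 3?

$181,764

Depreciable base = $592,659 − $126,400 = $466,259.
Rate = $466,259 / 27,427 hours = $17 per hour.
Year 1: 2,955 × $17 = $50,235. Book value $542,424.
Year 2: 2,784 × $17 = $47,328. Book value $495,096.
Year 3: 4,953 × $17 = $84,201. Book value $410,895.
Accumulated through year 3 = $592,659 − $410,895 = $181,764.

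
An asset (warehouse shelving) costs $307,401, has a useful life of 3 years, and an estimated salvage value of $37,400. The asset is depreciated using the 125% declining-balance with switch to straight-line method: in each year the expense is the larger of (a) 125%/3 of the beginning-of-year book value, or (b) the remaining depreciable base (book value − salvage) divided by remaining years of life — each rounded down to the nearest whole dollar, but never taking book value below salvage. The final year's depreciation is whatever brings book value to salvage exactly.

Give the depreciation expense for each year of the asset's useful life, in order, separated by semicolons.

Depreciable base = $307,401 − $37,400 = $270,001.
Year 1: DB = ⌊$307,401 × 125%/3⌋ = $128,083; SL = ⌊$270,001/3⌋ = $90,000 → take DB $128,083. Book value $179,318.
Year 2: DB = ⌊$179,318 × 125%/3⌋ = $74,715; SL = ⌊$141,918/2⌋ = $70,959 → take DB $74,715. Book value $104,603.
Year 3 (final): $104,603 − $37,400 = $67,203. Book value $37,400.

$128,083; $74,715; $67,203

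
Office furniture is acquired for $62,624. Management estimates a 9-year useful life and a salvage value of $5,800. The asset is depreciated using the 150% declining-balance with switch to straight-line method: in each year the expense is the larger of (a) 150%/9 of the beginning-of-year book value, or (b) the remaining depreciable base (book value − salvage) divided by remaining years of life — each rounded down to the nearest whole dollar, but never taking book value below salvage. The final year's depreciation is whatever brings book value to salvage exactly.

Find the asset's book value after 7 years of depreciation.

$15,485

Depreciable base = $62,624 − $5,800 = $56,824.
Year 1: DB = ⌊$62,624 × 150%/9⌋ = $10,437; SL = ⌊$56,824/9⌋ = $6,313 → take DB $10,437. Book value $52,187.
Year 2: DB = ⌊$52,187 × 150%/9⌋ = $8,697; SL = ⌊$46,387/8⌋ = $5,798 → take DB $8,697. Book value $43,490.
Year 3: DB = ⌊$43,490 × 150%/9⌋ = $7,248; SL = ⌊$37,690/7⌋ = $5,384 → take DB $7,248. Book value $36,242.
Year 4: DB = ⌊$36,242 × 150%/9⌋ = $6,040; SL = ⌊$30,442/6⌋ = $5,073 → take DB $6,040. Book value $30,202.
Year 5: DB = ⌊$30,202 × 150%/9⌋ = $5,033; SL = ⌊$24,402/5⌋ = $4,880 → take DB $5,033. Book value $25,169.
Year 6: DB = ⌊$25,169 × 150%/9⌋ = $4,194; SL = ⌊$19,369/4⌋ = $4,842 → take SL $4,842. Book value $20,327.
Year 7: DB = ⌊$20,327 × 150%/9⌋ = $3,387; SL = ⌊$14,527/3⌋ = $4,842 → take SL $4,842. Book value $15,485.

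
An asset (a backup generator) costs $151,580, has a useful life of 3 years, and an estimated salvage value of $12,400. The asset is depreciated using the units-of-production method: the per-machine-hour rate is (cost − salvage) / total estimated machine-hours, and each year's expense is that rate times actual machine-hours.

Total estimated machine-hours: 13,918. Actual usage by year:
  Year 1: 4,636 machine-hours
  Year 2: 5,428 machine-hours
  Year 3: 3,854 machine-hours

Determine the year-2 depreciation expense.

Depreciable base = $151,580 − $12,400 = $139,180.
Rate = $139,180 / 13,918 machine-hours = $10 per machine-hour.
Year 1: 4,636 × $10 = $46,360. Book value $105,220.
Year 2: 5,428 × $10 = $54,280. Book value $50,940.

$54,280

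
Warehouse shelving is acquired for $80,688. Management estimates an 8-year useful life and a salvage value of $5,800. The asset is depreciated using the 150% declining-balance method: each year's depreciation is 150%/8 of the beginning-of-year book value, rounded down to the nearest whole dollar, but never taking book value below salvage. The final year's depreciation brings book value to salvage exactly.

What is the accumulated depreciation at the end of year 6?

Depreciable base = $80,688 − $5,800 = $74,888.
Year 1: ⌊$80,688 × 150%/8⌋ = $15,129. Book value $65,559.
Year 2: ⌊$65,559 × 150%/8⌋ = $12,292. Book value $53,267.
Year 3: ⌊$53,267 × 150%/8⌋ = $9,987. Book value $43,280.
Year 4: ⌊$43,280 × 150%/8⌋ = $8,115. Book value $35,165.
Year 5: ⌊$35,165 × 150%/8⌋ = $6,593. Book value $28,572.
Year 6: ⌊$28,572 × 150%/8⌋ = $5,357. Book value $23,215.
Accumulated through year 6 = $80,688 − $23,215 = $57,473.

$57,473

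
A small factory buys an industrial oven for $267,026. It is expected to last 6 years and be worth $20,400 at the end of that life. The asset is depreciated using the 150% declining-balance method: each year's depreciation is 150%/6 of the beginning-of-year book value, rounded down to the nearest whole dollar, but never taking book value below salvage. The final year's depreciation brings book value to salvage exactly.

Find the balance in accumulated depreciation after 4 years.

$182,536

Depreciable base = $267,026 − $20,400 = $246,626.
Year 1: ⌊$267,026 × 150%/6⌋ = $66,756. Book value $200,270.
Year 2: ⌊$200,270 × 150%/6⌋ = $50,067. Book value $150,203.
Year 3: ⌊$150,203 × 150%/6⌋ = $37,550. Book value $112,653.
Year 4: ⌊$112,653 × 150%/6⌋ = $28,163. Book value $84,490.
Accumulated through year 4 = $267,026 − $84,490 = $182,536.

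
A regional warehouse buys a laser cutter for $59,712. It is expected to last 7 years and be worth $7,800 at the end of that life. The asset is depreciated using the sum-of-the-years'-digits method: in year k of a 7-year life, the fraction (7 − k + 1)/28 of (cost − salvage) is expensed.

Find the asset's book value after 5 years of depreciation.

Depreciable base = $59,712 − $7,800 = $51,912.
Sum of the years' digits = 7+6+5+4+3+2+1 = 28.
Year 1: $51,912 × 7/28 = $12,978. Book value $46,734.
Year 2: $51,912 × 6/28 = $11,124. Book value $35,610.
Year 3: $51,912 × 5/28 = $9,270. Book value $26,340.
Year 4: $51,912 × 4/28 = $7,416. Book value $18,924.
Year 5: $51,912 × 3/28 = $5,562. Book value $13,362.

$13,362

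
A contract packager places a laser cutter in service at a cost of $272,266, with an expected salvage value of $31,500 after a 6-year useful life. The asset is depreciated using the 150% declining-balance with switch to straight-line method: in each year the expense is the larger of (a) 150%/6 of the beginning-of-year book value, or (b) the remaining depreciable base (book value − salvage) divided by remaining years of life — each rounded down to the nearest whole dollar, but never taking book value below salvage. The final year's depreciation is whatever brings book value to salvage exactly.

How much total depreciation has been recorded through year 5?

Depreciable base = $272,266 − $31,500 = $240,766.
Year 1: DB = ⌊$272,266 × 150%/6⌋ = $68,066; SL = ⌊$240,766/6⌋ = $40,127 → take DB $68,066. Book value $204,200.
Year 2: DB = ⌊$204,200 × 150%/6⌋ = $51,050; SL = ⌊$172,700/5⌋ = $34,540 → take DB $51,050. Book value $153,150.
Year 3: DB = ⌊$153,150 × 150%/6⌋ = $38,287; SL = ⌊$121,650/4⌋ = $30,412 → take DB $38,287. Book value $114,863.
Year 4: DB = ⌊$114,863 × 150%/6⌋ = $28,715; SL = ⌊$83,363/3⌋ = $27,787 → take DB $28,715. Book value $86,148.
Year 5: DB = ⌊$86,148 × 150%/6⌋ = $21,537; SL = ⌊$54,648/2⌋ = $27,324 → take SL $27,324. Book value $58,824.
Accumulated through year 5 = $272,266 − $58,824 = $213,442.

$213,442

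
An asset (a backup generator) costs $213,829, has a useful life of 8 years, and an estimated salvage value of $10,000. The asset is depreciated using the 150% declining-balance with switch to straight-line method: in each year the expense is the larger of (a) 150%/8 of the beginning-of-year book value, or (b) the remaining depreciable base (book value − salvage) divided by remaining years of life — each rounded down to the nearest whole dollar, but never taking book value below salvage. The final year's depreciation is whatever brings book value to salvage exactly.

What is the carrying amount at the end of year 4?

$93,190

Depreciable base = $213,829 − $10,000 = $203,829.
Year 1: DB = ⌊$213,829 × 150%/8⌋ = $40,092; SL = ⌊$203,829/8⌋ = $25,478 → take DB $40,092. Book value $173,737.
Year 2: DB = ⌊$173,737 × 150%/8⌋ = $32,575; SL = ⌊$163,737/7⌋ = $23,391 → take DB $32,575. Book value $141,162.
Year 3: DB = ⌊$141,162 × 150%/8⌋ = $26,467; SL = ⌊$131,162/6⌋ = $21,860 → take DB $26,467. Book value $114,695.
Year 4: DB = ⌊$114,695 × 150%/8⌋ = $21,505; SL = ⌊$104,695/5⌋ = $20,939 → take DB $21,505. Book value $93,190.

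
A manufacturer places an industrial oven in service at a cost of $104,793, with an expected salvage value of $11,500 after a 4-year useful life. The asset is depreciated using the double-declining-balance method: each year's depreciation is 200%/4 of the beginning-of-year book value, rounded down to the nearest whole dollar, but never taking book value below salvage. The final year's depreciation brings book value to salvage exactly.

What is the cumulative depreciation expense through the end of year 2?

$78,594

Depreciable base = $104,793 − $11,500 = $93,293.
Year 1: ⌊$104,793 × 200%/4⌋ = $52,396. Book value $52,397.
Year 2: ⌊$52,397 × 200%/4⌋ = $26,198. Book value $26,199.
Accumulated through year 2 = $104,793 − $26,199 = $78,594.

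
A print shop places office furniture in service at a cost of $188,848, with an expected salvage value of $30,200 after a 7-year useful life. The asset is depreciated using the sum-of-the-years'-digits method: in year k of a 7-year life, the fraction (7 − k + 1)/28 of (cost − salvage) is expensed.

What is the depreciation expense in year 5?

Depreciable base = $188,848 − $30,200 = $158,648.
Sum of the years' digits = 7+6+5+4+3+2+1 = 28.
Year 1: $158,648 × 7/28 = $39,662. Book value $149,186.
Year 2: $158,648 × 6/28 = $33,996. Book value $115,190.
Year 3: $158,648 × 5/28 = $28,330. Book value $86,860.
Year 4: $158,648 × 4/28 = $22,664. Book value $64,196.
Year 5: $158,648 × 3/28 = $16,998. Book value $47,198.

$16,998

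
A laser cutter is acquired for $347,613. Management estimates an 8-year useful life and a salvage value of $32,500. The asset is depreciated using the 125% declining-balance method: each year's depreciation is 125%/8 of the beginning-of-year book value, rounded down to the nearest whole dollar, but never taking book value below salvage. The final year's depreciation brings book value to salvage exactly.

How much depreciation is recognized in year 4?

Depreciable base = $347,613 − $32,500 = $315,113.
Year 1: ⌊$347,613 × 125%/8⌋ = $54,314. Book value $293,299.
Year 2: ⌊$293,299 × 125%/8⌋ = $45,827. Book value $247,472.
Year 3: ⌊$247,472 × 125%/8⌋ = $38,667. Book value $208,805.
Year 4: ⌊$208,805 × 125%/8⌋ = $32,625. Book value $176,180.

$32,625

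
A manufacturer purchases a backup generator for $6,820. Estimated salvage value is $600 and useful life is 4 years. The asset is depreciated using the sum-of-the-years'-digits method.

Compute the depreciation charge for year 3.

$1,244

Depreciable base = $6,820 − $600 = $6,220.
Sum of the years' digits = 4+3+2+1 = 10.
Year 1: $6,220 × 4/10 = $2,488. Book value $4,332.
Year 2: $6,220 × 3/10 = $1,866. Book value $2,466.
Year 3: $6,220 × 2/10 = $1,244. Book value $1,222.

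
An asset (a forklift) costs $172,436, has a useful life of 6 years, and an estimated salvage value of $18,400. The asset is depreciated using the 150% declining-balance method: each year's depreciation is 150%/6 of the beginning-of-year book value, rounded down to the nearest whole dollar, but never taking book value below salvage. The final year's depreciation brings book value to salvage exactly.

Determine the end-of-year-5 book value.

Depreciable base = $172,436 − $18,400 = $154,036.
Year 1: ⌊$172,436 × 150%/6⌋ = $43,109. Book value $129,327.
Year 2: ⌊$129,327 × 150%/6⌋ = $32,331. Book value $96,996.
Year 3: ⌊$96,996 × 150%/6⌋ = $24,249. Book value $72,747.
Year 4: ⌊$72,747 × 150%/6⌋ = $18,186. Book value $54,561.
Year 5: ⌊$54,561 × 150%/6⌋ = $13,640. Book value $40,921.

$40,921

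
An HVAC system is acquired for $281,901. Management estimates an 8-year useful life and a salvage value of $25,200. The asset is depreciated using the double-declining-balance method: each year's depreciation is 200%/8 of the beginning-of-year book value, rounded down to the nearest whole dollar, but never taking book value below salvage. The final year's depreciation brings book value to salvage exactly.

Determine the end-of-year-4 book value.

$89,196

Depreciable base = $281,901 − $25,200 = $256,701.
Year 1: ⌊$281,901 × 200%/8⌋ = $70,475. Book value $211,426.
Year 2: ⌊$211,426 × 200%/8⌋ = $52,856. Book value $158,570.
Year 3: ⌊$158,570 × 200%/8⌋ = $39,642. Book value $118,928.
Year 4: ⌊$118,928 × 200%/8⌋ = $29,732. Book value $89,196.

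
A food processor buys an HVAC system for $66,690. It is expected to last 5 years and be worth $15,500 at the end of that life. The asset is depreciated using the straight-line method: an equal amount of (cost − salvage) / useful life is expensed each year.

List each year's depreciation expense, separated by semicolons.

Depreciable base = $66,690 − $15,500 = $51,190.
Annual expense = $51,190 / 5 = $10,238.
End of year 1: book value $56,452.
End of year 2: book value $46,214.
End of year 3: book value $35,976.
End of year 4: book value $25,738.
End of year 5: book value $15,500.

$10,238; $10,238; $10,238; $10,238; $10,238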